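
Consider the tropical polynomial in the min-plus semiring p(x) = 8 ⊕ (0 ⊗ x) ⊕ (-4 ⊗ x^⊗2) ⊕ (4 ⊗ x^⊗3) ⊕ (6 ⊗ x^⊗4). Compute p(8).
p(8) = 8

A tropical monomial a ⊗ x^⊗i evaluates to a + i · x. Evaluating each term at x = 8:
  Term 0 contributes 8 + 0 · 8 = 8
  Term 1 contributes 0 + 1 · 8 = 8
  Term 2 contributes -4 + 2 · 8 = 12
  Term 3 contributes 4 + 3 · 8 = 28
  Term 4 contributes 6 + 4 · 8 = 38
p(8) = ⊕ of these = min[8, 8, 12, 28, 38] = 8.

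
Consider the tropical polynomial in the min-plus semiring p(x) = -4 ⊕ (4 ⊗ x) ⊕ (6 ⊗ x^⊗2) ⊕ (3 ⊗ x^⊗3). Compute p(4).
p(4) = -4

A tropical monomial a ⊗ x^⊗i evaluates to a + i · x. Evaluating each term at x = 4:
  Term 0 contributes -4 + 0 · 4 = -4
  Term 1 contributes 4 + 1 · 4 = 8
  Term 2 contributes 6 + 2 · 4 = 14
  Term 3 contributes 3 + 3 · 4 = 15
p(4) = ⊕ of these = min[-4, 8, 14, 15] = -4.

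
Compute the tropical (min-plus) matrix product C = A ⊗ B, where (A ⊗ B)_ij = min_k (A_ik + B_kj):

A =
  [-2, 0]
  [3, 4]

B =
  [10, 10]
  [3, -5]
A ⊗ B =
  [3, -5]
  [7, -1]

Apply the min-plus product entry-by-entry:
  C[0][0] = min over k of (A[0][0] + B[0][0] = -2 + 10 = 8, A[0][1] + B[1][0] = 0 + 3 = 3) = 3 (attained at k = 1)
  C[0][1] = min over k of (A[0][0] + B[0][1] = -2 + 10 = 8, A[0][1] + B[1][1] = 0 + -5 = -5) = -5 (attained at k = 1)
  C[1][0] = min over k of (A[1][0] + B[0][0] = 3 + 10 = 13, A[1][1] + B[1][0] = 4 + 3 = 7) = 7 (attained at k = 1)
  C[1][1] = min over k of (A[1][0] + B[0][1] = 3 + 10 = 13, A[1][1] + B[1][1] = 4 + -5 = -1) = -1 (attained at k = 1)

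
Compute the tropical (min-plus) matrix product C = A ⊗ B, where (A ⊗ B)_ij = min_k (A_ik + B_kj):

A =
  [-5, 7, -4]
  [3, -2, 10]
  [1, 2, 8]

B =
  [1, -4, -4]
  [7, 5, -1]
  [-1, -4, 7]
A ⊗ B =
  [-5, -9, -9]
  [4, -1, -3]
  [2, -3, -3]

Apply the min-plus product entry-by-entry:
  C[0][0] = min over k of (A[0][0] + B[0][0] = -5 + 1 = -4, A[0][1] + B[1][0] = 7 + 7 = 14, A[0][2] + B[2][0] = -4 + -1 = -5) = -5 (attained at k = 2)
  C[0][1] = min over k of (A[0][0] + B[0][1] = -5 + -4 = -9, A[0][1] + B[1][1] = 7 + 5 = 12, A[0][2] + B[2][1] = -4 + -4 = -8) = -9 (attained at k = 0)
  C[0][2] = min over k of (A[0][0] + B[0][2] = -5 + -4 = -9, A[0][1] + B[1][2] = 7 + -1 = 6, A[0][2] + B[2][2] = -4 + 7 = 3) = -9 (attained at k = 0)
  C[1][0] = min over k of (A[1][0] + B[0][0] = 3 + 1 = 4, A[1][1] + B[1][0] = -2 + 7 = 5, A[1][2] + B[2][0] = 10 + -1 = 9) = 4 (attained at k = 0)
  C[1][1] = min over k of (A[1][0] + B[0][1] = 3 + -4 = -1, A[1][1] + B[1][1] = -2 + 5 = 3, A[1][2] + B[2][1] = 10 + -4 = 6) = -1 (attained at k = 0)
  C[1][2] = min over k of (A[1][0] + B[0][2] = 3 + -4 = -1, A[1][1] + B[1][2] = -2 + -1 = -3, A[1][2] + B[2][2] = 10 + 7 = 17) = -3 (attained at k = 1)
  C[2][0] = min over k of (A[2][0] + B[0][0] = 1 + 1 = 2, A[2][1] + B[1][0] = 2 + 7 = 9, A[2][2] + B[2][0] = 8 + -1 = 7) = 2 (attained at k = 0)
  C[2][1] = min over k of (A[2][0] + B[0][1] = 1 + -4 = -3, A[2][1] + B[1][1] = 2 + 5 = 7, A[2][2] + B[2][1] = 8 + -4 = 4) = -3 (attained at k = 0)
  C[2][2] = min over k of (A[2][0] + B[0][2] = 1 + -4 = -3, A[2][1] + B[1][2] = 2 + -1 = 1, A[2][2] + B[2][2] = 8 + 7 = 15) = -3 (attained at k = 0)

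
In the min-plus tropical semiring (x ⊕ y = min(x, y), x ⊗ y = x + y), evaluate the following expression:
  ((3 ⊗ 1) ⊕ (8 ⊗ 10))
((3 ⊗ 1) ⊕ (8 ⊗ 10)) = 4

Expand innermost to outermost. Recall ⊕ takes the minimum of its arguments and ⊗ takes their sum. Working out the expression ((3 ⊗ 1) ⊕ (8 ⊗ 10)) gives 4.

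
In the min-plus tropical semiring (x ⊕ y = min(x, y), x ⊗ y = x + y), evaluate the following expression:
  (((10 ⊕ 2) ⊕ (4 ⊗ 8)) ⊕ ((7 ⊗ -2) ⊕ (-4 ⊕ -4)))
(((10 ⊕ 2) ⊕ (4 ⊗ 8)) ⊕ ((7 ⊗ -2) ⊕ (-4 ⊕ -4))) = -4

Expand innermost to outermost. Recall ⊕ takes the minimum of its arguments and ⊗ takes their sum. Working out the expression (((10 ⊕ 2) ⊕ (4 ⊗ 8)) ⊕ ((7 ⊗ -2) ⊕ (-4 ⊕ -4))) gives -4.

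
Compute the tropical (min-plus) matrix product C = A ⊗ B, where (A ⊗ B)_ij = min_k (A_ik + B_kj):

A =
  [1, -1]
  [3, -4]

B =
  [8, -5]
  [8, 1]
A ⊗ B =
  [7, -4]
  [4, -3]

Apply the min-plus product entry-by-entry:
  C[0][0] = min over k of (A[0][0] + B[0][0] = 1 + 8 = 9, A[0][1] + B[1][0] = -1 + 8 = 7) = 7 (attained at k = 1)
  C[0][1] = min over k of (A[0][0] + B[0][1] = 1 + -5 = -4, A[0][1] + B[1][1] = -1 + 1 = 0) = -4 (attained at k = 0)
  C[1][0] = min over k of (A[1][0] + B[0][0] = 3 + 8 = 11, A[1][1] + B[1][0] = -4 + 8 = 4) = 4 (attained at k = 1)
  C[1][1] = min over k of (A[1][0] + B[0][1] = 3 + -5 = -2, A[1][1] + B[1][1] = -4 + 1 = -3) = -3 (attained at k = 1)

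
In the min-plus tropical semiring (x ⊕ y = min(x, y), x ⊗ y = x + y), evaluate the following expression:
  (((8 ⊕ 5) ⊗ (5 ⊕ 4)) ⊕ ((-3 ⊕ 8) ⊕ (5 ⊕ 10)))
(((8 ⊕ 5) ⊗ (5 ⊕ 4)) ⊕ ((-3 ⊕ 8) ⊕ (5 ⊕ 10))) = -3

Expand innermost to outermost. Recall ⊕ takes the minimum of its arguments and ⊗ takes their sum. Working out the expression (((8 ⊕ 5) ⊗ (5 ⊕ 4)) ⊕ ((-3 ⊕ 8) ⊕ (5 ⊕ 10))) gives -3.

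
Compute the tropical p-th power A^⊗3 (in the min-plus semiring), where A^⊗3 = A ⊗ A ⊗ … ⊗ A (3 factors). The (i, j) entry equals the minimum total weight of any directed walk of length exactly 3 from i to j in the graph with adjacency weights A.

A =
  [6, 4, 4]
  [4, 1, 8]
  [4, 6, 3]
A^⊗3 =
  [9, 6, 10]
  [6, 3, 9]
  [10, 8, 9]

Each entry (A^⊗3)_ij equals the minimum over all length-3 walks i = v_0 → v_1 → … → v_3 = j of Σ_t A[v_t][v_{t+1}]. For example, for (i, j) = (0, 2) we minimise over 9 possible intermediate vertex sequences; the minimum is 10, attained along the walk 0 → 2 → 2 → 2.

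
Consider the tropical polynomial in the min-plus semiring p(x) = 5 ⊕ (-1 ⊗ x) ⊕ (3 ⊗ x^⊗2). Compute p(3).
p(3) = 2

A tropical monomial a ⊗ x^⊗i evaluates to a + i · x. Evaluating each term at x = 3:
  Term 0 contributes 5 + 0 · 3 = 5
  Term 1 contributes -1 + 1 · 3 = 2
  Term 2 contributes 3 + 2 · 3 = 9
p(3) = ⊕ of these = min[5, 2, 9] = 2.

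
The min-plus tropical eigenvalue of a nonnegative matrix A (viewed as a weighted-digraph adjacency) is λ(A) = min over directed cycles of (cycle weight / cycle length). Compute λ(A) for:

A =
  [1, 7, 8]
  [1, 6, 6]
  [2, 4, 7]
λ(A) = 1

Enumerate directed cycles and compute their means (weight / length). Sample:
  cycle 0 → 0: weight = 1, length = 1, mean = 1/1 ≈ 1.000
  cycle 1 → 1: weight = 6, length = 1, mean = 6/1 ≈ 6.000
  cycle 2 → 2: weight = 7, length = 1, mean = 7/1 ≈ 7.000
  cycle 0 → 1 → 0: weight = 8, length = 2, mean = 8/2 ≈ 4.000
  cycle 0 → 2 → 0: weight = 10, length = 2, mean = 10/2 ≈ 5.000
  cycle 1 → 0 → 1: weight = 8, length = 2, mean = 8/2 ≈ 4.000
Minimum mean = 1.000, attained e.g. along the cycle 0 → 0 with weight 1 and length 1. So λ(A) = 1/1 = 1.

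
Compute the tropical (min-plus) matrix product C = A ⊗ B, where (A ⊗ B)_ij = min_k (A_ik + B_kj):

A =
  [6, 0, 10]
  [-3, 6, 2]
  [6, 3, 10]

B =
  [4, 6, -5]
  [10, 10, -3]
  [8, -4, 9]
A ⊗ B =
  [10, 6, -3]
  [1, -2, -8]
  [10, 6, 0]

Apply the min-plus product entry-by-entry:
  C[0][0] = min over k of (A[0][0] + B[0][0] = 6 + 4 = 10, A[0][1] + B[1][0] = 0 + 10 = 10, A[0][2] + B[2][0] = 10 + 8 = 18) = 10 (attained at k = 0)
  C[0][1] = min over k of (A[0][0] + B[0][1] = 6 + 6 = 12, A[0][1] + B[1][1] = 0 + 10 = 10, A[0][2] + B[2][1] = 10 + -4 = 6) = 6 (attained at k = 2)
  C[0][2] = min over k of (A[0][0] + B[0][2] = 6 + -5 = 1, A[0][1] + B[1][2] = 0 + -3 = -3, A[0][2] + B[2][2] = 10 + 9 = 19) = -3 (attained at k = 1)
  C[1][0] = min over k of (A[1][0] + B[0][0] = -3 + 4 = 1, A[1][1] + B[1][0] = 6 + 10 = 16, A[1][2] + B[2][0] = 2 + 8 = 10) = 1 (attained at k = 0)
  C[1][1] = min over k of (A[1][0] + B[0][1] = -3 + 6 = 3, A[1][1] + B[1][1] = 6 + 10 = 16, A[1][2] + B[2][1] = 2 + -4 = -2) = -2 (attained at k = 2)
  C[1][2] = min over k of (A[1][0] + B[0][2] = -3 + -5 = -8, A[1][1] + B[1][2] = 6 + -3 = 3, A[1][2] + B[2][2] = 2 + 9 = 11) = -8 (attained at k = 0)
  C[2][0] = min over k of (A[2][0] + B[0][0] = 6 + 4 = 10, A[2][1] + B[1][0] = 3 + 10 = 13, A[2][2] + B[2][0] = 10 + 8 = 18) = 10 (attained at k = 0)
  C[2][1] = min over k of (A[2][0] + B[0][1] = 6 + 6 = 12, A[2][1] + B[1][1] = 3 + 10 = 13, A[2][2] + B[2][1] = 10 + -4 = 6) = 6 (attained at k = 2)
  C[2][2] = min over k of (A[2][0] + B[0][2] = 6 + -5 = 1, A[2][1] + B[1][2] = 3 + -3 = 0, A[2][2] + B[2][2] = 10 + 9 = 19) = 0 (attained at k = 1)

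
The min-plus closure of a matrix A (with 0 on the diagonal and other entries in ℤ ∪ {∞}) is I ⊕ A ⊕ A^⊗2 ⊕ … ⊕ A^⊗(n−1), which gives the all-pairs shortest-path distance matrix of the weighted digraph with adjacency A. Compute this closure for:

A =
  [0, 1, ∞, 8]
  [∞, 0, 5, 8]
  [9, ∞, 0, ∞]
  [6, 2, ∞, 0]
Closure =
  [0, 1, 6, 8]
  [14, 0, 5, 8]
  [9, 10, 0, 17]
  [6, 2, 7, 0]

This is the Floyd-Warshall all-pairs shortest-path computation. For each intermediate vertex k = 0, 1, …, 3, update dist[i][j] ← min(dist[i][j], dist[i][k] + dist[k][j]). The final matrix gives, for each (i, j), the minimum total weight of any directed path from i to j (possibly empty when i = j).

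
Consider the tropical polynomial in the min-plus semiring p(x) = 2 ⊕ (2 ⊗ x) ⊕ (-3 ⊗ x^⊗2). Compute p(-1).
p(-1) = -5

A tropical monomial a ⊗ x^⊗i evaluates to a + i · x. Evaluating each term at x = -1:
  Term 0 contributes 2 + 0 · -1 = 2
  Term 1 contributes 2 + 1 · -1 = 1
  Term 2 contributes -3 + 2 · -1 = -5
p(-1) = ⊕ of these = min[2, 1, -5] = -5.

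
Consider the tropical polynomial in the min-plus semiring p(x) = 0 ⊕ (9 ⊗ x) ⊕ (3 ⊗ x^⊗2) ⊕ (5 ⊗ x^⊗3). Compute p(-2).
p(-2) = -1

A tropical monomial a ⊗ x^⊗i evaluates to a + i · x. Evaluating each term at x = -2:
  Term 0 contributes 0 + 0 · -2 = 0
  Term 1 contributes 9 + 1 · -2 = 7
  Term 2 contributes 3 + 2 · -2 = -1
  Term 3 contributes 5 + 3 · -2 = -1
p(-2) = ⊕ of these = min[0, 7, -1, -1] = -1.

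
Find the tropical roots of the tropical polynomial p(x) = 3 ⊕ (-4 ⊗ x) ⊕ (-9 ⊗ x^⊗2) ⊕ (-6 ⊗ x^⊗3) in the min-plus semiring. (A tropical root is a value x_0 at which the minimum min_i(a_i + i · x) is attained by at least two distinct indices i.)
Roots: {-3, 5, 7}

Each tropical root is a break point of the lower envelope of the lines y = a_i + i · x (there are 4 lines, with slopes 0, 1, ..., 3). Only the lines that attain the minimum somewhere contribute to roots; other lines are dominated. Here the surviving (envelope) indices are i = 3, i = 2, i = 1, i = 0.
Intersections between consecutive envelope lines give the roots: for adjacent envelope indices i < j the intersection is x = (a_i − a_j) / (j − i). Reading off the sorted break points: {-3, 5, 7}.
Verification: at each break x_0, at least two indices attain the minimum of min_i(a_i + i · x_0).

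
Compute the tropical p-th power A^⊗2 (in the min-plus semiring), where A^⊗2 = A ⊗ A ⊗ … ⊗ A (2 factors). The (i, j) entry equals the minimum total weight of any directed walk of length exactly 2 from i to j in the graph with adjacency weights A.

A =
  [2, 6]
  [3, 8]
A^⊗2 =
  [4, 8]
  [5, 9]

Each entry (A^⊗2)_ij equals the minimum over all length-2 walks i = v_0 → v_1 → … → v_2 = j of Σ_t A[v_t][v_{t+1}]. For example, for (i, j) = (0, 1) we minimise over 2 possible intermediate vertex sequences; the minimum is 8, attained along the walk 0 → 0 → 1.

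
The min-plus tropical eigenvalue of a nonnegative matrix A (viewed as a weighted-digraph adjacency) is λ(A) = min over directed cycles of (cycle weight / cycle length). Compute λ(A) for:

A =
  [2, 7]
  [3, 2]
λ(A) = 2

Enumerate directed cycles and compute their means (weight / length). Sample:
  cycle 0 → 0: weight = 2, length = 1, mean = 2/1 ≈ 2.000
  cycle 1 → 1: weight = 2, length = 1, mean = 2/1 ≈ 2.000
  cycle 0 → 1 → 0: weight = 10, length = 2, mean = 10/2 ≈ 5.000
  cycle 1 → 0 → 1: weight = 10, length = 2, mean = 10/2 ≈ 5.000
Minimum mean = 2.000, attained e.g. along the cycle 0 → 0 with weight 2 and length 1. So λ(A) = 2/1 = 2.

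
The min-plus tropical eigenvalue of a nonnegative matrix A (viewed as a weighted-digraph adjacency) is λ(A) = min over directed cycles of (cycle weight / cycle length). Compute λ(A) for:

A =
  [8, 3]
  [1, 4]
λ(A) = 2

Enumerate directed cycles and compute their means (weight / length). Sample:
  cycle 0 → 0: weight = 8, length = 1, mean = 8/1 ≈ 8.000
  cycle 1 → 1: weight = 4, length = 1, mean = 4/1 ≈ 4.000
  cycle 0 → 1 → 0: weight = 4, length = 2, mean = 4/2 ≈ 2.000
  cycle 1 → 0 → 1: weight = 4, length = 2, mean = 4/2 ≈ 2.000
Minimum mean = 2.000, attained e.g. along the cycle 0 → 1 → 0 with weight 4 and length 2. So λ(A) = 4/2 = 2.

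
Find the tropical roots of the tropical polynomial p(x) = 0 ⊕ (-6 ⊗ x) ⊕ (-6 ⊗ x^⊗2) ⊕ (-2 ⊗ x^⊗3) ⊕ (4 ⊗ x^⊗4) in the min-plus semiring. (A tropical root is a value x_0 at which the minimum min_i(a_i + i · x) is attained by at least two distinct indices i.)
Roots: {-6, -4, 0, 6}

Each tropical root is a break point of the lower envelope of the lines y = a_i + i · x (there are 5 lines, with slopes 0, 1, ..., 4). Only the lines that attain the minimum somewhere contribute to roots; other lines are dominated. Here the surviving (envelope) indices are i = 4, i = 3, i = 2, i = 1, i = 0.
Intersections between consecutive envelope lines give the roots: for adjacent envelope indices i < j the intersection is x = (a_i − a_j) / (j − i). Reading off the sorted break points: {-6, -4, 0, 6}.
Verification: at each break x_0, at least two indices attain the minimum of min_i(a_i + i · x_0).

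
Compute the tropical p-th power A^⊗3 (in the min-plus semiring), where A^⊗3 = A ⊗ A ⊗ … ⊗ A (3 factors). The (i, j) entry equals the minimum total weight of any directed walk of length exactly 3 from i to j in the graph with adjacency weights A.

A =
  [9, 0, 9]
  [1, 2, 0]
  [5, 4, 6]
A^⊗3 =
  [3, 1, 2]
  [2, 3, 1]
  [6, 5, 5]

Each entry (A^⊗3)_ij equals the minimum over all length-3 walks i = v_0 → v_1 → … → v_3 = j of Σ_t A[v_t][v_{t+1}]. For example, for (i, j) = (0, 2) we minimise over 9 possible intermediate vertex sequences; the minimum is 2, attained along the walk 0 → 1 → 1 → 2.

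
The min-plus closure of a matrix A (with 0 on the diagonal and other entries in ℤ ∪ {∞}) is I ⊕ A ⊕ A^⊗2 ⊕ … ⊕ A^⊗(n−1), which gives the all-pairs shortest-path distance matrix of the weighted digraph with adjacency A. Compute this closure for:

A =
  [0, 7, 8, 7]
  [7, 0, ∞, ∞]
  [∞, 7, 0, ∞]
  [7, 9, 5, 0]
Closure =
  [0, 7, 8, 7]
  [7, 0, 15, 14]
  [14, 7, 0, 21]
  [7, 9, 5, 0]

This is the Floyd-Warshall all-pairs shortest-path computation. For each intermediate vertex k = 0, 1, …, 3, update dist[i][j] ← min(dist[i][j], dist[i][k] + dist[k][j]). The final matrix gives, for each (i, j), the minimum total weight of any directed path from i to j (possibly empty when i = j).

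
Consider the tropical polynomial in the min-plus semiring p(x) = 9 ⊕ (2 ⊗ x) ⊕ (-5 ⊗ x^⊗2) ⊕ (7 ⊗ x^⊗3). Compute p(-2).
p(-2) = -9

A tropical monomial a ⊗ x^⊗i evaluates to a + i · x. Evaluating each term at x = -2:
  Term 0 contributes 9 + 0 · -2 = 9
  Term 1 contributes 2 + 1 · -2 = 0
  Term 2 contributes -5 + 2 · -2 = -9
  Term 3 contributes 7 + 3 · -2 = 1
p(-2) = ⊕ of these = min[9, 0, -9, 1] = -9.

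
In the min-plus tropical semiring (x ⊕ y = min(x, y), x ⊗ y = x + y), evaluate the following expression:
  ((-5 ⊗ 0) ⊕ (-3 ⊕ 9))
((-5 ⊗ 0) ⊕ (-3 ⊕ 9)) = -5

Expand innermost to outermost. Recall ⊕ takes the minimum of its arguments and ⊗ takes their sum. Working out the expression ((-5 ⊗ 0) ⊕ (-3 ⊕ 9)) gives -5.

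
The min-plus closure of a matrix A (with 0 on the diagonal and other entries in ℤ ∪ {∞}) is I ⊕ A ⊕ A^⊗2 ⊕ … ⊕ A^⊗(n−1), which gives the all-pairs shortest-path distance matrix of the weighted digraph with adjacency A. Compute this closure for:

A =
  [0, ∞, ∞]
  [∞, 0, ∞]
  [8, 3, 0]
Closure =
  [0, ∞, ∞]
  [∞, 0, ∞]
  [8, 3, 0]

This is the Floyd-Warshall all-pairs shortest-path computation. For each intermediate vertex k = 0, 1, …, 2, update dist[i][j] ← min(dist[i][j], dist[i][k] + dist[k][j]). The final matrix gives, for each (i, j), the minimum total weight of any directed path from i to j (possibly empty when i = j).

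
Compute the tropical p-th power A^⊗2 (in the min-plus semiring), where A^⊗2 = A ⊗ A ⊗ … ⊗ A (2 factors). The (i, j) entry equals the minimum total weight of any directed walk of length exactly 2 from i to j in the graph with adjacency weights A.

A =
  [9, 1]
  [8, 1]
A^⊗2 =
  [9, 2]
  [9, 2]

Each entry (A^⊗2)_ij equals the minimum over all length-2 walks i = v_0 → v_1 → … → v_2 = j of Σ_t A[v_t][v_{t+1}]. For example, for (i, j) = (0, 1) we minimise over 2 possible intermediate vertex sequences; the minimum is 2, attained along the walk 0 → 1 → 1.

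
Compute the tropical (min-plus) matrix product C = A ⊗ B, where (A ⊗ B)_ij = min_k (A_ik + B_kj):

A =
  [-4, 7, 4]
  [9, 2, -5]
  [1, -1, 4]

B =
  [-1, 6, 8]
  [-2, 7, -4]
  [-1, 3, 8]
A ⊗ B =
  [-5, 2, 3]
  [-6, -2, -2]
  [-3, 6, -5]

Apply the min-plus product entry-by-entry:
  C[0][0] = min over k of (A[0][0] + B[0][0] = -4 + -1 = -5, A[0][1] + B[1][0] = 7 + -2 = 5, A[0][2] + B[2][0] = 4 + -1 = 3) = -5 (attained at k = 0)
  C[0][1] = min over k of (A[0][0] + B[0][1] = -4 + 6 = 2, A[0][1] + B[1][1] = 7 + 7 = 14, A[0][2] + B[2][1] = 4 + 3 = 7) = 2 (attained at k = 0)
  C[0][2] = min over k of (A[0][0] + B[0][2] = -4 + 8 = 4, A[0][1] + B[1][2] = 7 + -4 = 3, A[0][2] + B[2][2] = 4 + 8 = 12) = 3 (attained at k = 1)
  C[1][0] = min over k of (A[1][0] + B[0][0] = 9 + -1 = 8, A[1][1] + B[1][0] = 2 + -2 = 0, A[1][2] + B[2][0] = -5 + -1 = -6) = -6 (attained at k = 2)
  C[1][1] = min over k of (A[1][0] + B[0][1] = 9 + 6 = 15, A[1][1] + B[1][1] = 2 + 7 = 9, A[1][2] + B[2][1] = -5 + 3 = -2) = -2 (attained at k = 2)
  C[1][2] = min over k of (A[1][0] + B[0][2] = 9 + 8 = 17, A[1][1] + B[1][2] = 2 + -4 = -2, A[1][2] + B[2][2] = -5 + 8 = 3) = -2 (attained at k = 1)
  C[2][0] = min over k of (A[2][0] + B[0][0] = 1 + -1 = 0, A[2][1] + B[1][0] = -1 + -2 = -3, A[2][2] + B[2][0] = 4 + -1 = 3) = -3 (attained at k = 1)
  C[2][1] = min over k of (A[2][0] + B[0][1] = 1 + 6 = 7, A[2][1] + B[1][1] = -1 + 7 = 6, A[2][2] + B[2][1] = 4 + 3 = 7) = 6 (attained at k = 1)
  C[2][2] = min over k of (A[2][0] + B[0][2] = 1 + 8 = 9, A[2][1] + B[1][2] = -1 + -4 = -5, A[2][2] + B[2][2] = 4 + 8 = 12) = -5 (attained at k = 1)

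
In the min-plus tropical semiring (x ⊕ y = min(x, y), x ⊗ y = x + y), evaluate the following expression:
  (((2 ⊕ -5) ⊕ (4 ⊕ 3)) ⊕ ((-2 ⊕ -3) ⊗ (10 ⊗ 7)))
(((2 ⊕ -5) ⊕ (4 ⊕ 3)) ⊕ ((-2 ⊕ -3) ⊗ (10 ⊗ 7))) = -5

Expand innermost to outermost. Recall ⊕ takes the minimum of its arguments and ⊗ takes their sum. Working out the expression (((2 ⊕ -5) ⊕ (4 ⊕ 3)) ⊕ ((-2 ⊕ -3) ⊗ (10 ⊗ 7))) gives -5.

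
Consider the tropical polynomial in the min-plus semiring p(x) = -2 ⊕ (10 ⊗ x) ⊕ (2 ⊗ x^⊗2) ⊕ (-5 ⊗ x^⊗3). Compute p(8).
p(8) = -2

A tropical monomial a ⊗ x^⊗i evaluates to a + i · x. Evaluating each term at x = 8:
  Term 0 contributes -2 + 0 · 8 = -2
  Term 1 contributes 10 + 1 · 8 = 18
  Term 2 contributes 2 + 2 · 8 = 18
  Term 3 contributes -5 + 3 · 8 = 19
p(8) = ⊕ of these = min[-2, 18, 18, 19] = -2.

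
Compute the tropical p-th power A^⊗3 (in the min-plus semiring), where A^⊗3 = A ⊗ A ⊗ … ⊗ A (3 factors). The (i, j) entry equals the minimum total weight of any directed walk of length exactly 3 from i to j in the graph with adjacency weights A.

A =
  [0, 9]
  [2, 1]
A^⊗3 =
  [0, 9]
  [2, 3]

Each entry (A^⊗3)_ij equals the minimum over all length-3 walks i = v_0 → v_1 → … → v_3 = j of Σ_t A[v_t][v_{t+1}]. For example, for (i, j) = (0, 1) we minimise over 4 possible intermediate vertex sequences; the minimum is 9, attained along the walk 0 → 0 → 0 → 1.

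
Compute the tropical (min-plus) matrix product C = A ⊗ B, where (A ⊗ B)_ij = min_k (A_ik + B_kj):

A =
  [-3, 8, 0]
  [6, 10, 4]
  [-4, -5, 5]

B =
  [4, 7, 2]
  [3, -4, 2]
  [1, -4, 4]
A ⊗ B =
  [1, -4, -1]
  [5, 0, 8]
  [-2, -9, -3]

Apply the min-plus product entry-by-entry:
  C[0][0] = min over k of (A[0][0] + B[0][0] = -3 + 4 = 1, A[0][1] + B[1][0] = 8 + 3 = 11, A[0][2] + B[2][0] = 0 + 1 = 1) = 1 (attained at k = 0)
  C[0][1] = min over k of (A[0][0] + B[0][1] = -3 + 7 = 4, A[0][1] + B[1][1] = 8 + -4 = 4, A[0][2] + B[2][1] = 0 + -4 = -4) = -4 (attained at k = 2)
  C[0][2] = min over k of (A[0][0] + B[0][2] = -3 + 2 = -1, A[0][1] + B[1][2] = 8 + 2 = 10, A[0][2] + B[2][2] = 0 + 4 = 4) = -1 (attained at k = 0)
  C[1][0] = min over k of (A[1][0] + B[0][0] = 6 + 4 = 10, A[1][1] + B[1][0] = 10 + 3 = 13, A[1][2] + B[2][0] = 4 + 1 = 5) = 5 (attained at k = 2)
  C[1][1] = min over k of (A[1][0] + B[0][1] = 6 + 7 = 13, A[1][1] + B[1][1] = 10 + -4 = 6, A[1][2] + B[2][1] = 4 + -4 = 0) = 0 (attained at k = 2)
  C[1][2] = min over k of (A[1][0] + B[0][2] = 6 + 2 = 8, A[1][1] + B[1][2] = 10 + 2 = 12, A[1][2] + B[2][2] = 4 + 4 = 8) = 8 (attained at k = 0)
  C[2][0] = min over k of (A[2][0] + B[0][0] = -4 + 4 = 0, A[2][1] + B[1][0] = -5 + 3 = -2, A[2][2] + B[2][0] = 5 + 1 = 6) = -2 (attained at k = 1)
  C[2][1] = min over k of (A[2][0] + B[0][1] = -4 + 7 = 3, A[2][1] + B[1][1] = -5 + -4 = -9, A[2][2] + B[2][1] = 5 + -4 = 1) = -9 (attained at k = 1)
  C[2][2] = min over k of (A[2][0] + B[0][2] = -4 + 2 = -2, A[2][1] + B[1][2] = -5 + 2 = -3, A[2][2] + B[2][2] = 5 + 4 = 9) = -3 (attained at k = 1)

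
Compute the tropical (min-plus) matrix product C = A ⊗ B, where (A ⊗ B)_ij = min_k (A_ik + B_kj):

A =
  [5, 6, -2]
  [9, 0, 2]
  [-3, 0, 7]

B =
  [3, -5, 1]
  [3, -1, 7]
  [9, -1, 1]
A ⊗ B =
  [7, -3, -1]
  [3, -1, 3]
  [0, -8, -2]

Apply the min-plus product entry-by-entry:
  C[0][0] = min over k of (A[0][0] + B[0][0] = 5 + 3 = 8, A[0][1] + B[1][0] = 6 + 3 = 9, A[0][2] + B[2][0] = -2 + 9 = 7) = 7 (attained at k = 2)
  C[0][1] = min over k of (A[0][0] + B[0][1] = 5 + -5 = 0, A[0][1] + B[1][1] = 6 + -1 = 5, A[0][2] + B[2][1] = -2 + -1 = -3) = -3 (attained at k = 2)
  C[0][2] = min over k of (A[0][0] + B[0][2] = 5 + 1 = 6, A[0][1] + B[1][2] = 6 + 7 = 13, A[0][2] + B[2][2] = -2 + 1 = -1) = -1 (attained at k = 2)
  C[1][0] = min over k of (A[1][0] + B[0][0] = 9 + 3 = 12, A[1][1] + B[1][0] = 0 + 3 = 3, A[1][2] + B[2][0] = 2 + 9 = 11) = 3 (attained at k = 1)
  C[1][1] = min over k of (A[1][0] + B[0][1] = 9 + -5 = 4, A[1][1] + B[1][1] = 0 + -1 = -1, A[1][2] + B[2][1] = 2 + -1 = 1) = -1 (attained at k = 1)
  C[1][2] = min over k of (A[1][0] + B[0][2] = 9 + 1 = 10, A[1][1] + B[1][2] = 0 + 7 = 7, A[1][2] + B[2][2] = 2 + 1 = 3) = 3 (attained at k = 2)
  C[2][0] = min over k of (A[2][0] + B[0][0] = -3 + 3 = 0, A[2][1] + B[1][0] = 0 + 3 = 3, A[2][2] + B[2][0] = 7 + 9 = 16) = 0 (attained at k = 0)
  C[2][1] = min over k of (A[2][0] + B[0][1] = -3 + -5 = -8, A[2][1] + B[1][1] = 0 + -1 = -1, A[2][2] + B[2][1] = 7 + -1 = 6) = -8 (attained at k = 0)
  C[2][2] = min over k of (A[2][0] + B[0][2] = -3 + 1 = -2, A[2][1] + B[1][2] = 0 + 7 = 7, A[2][2] + B[2][2] = 7 + 1 = 8) = -2 (attained at k = 0)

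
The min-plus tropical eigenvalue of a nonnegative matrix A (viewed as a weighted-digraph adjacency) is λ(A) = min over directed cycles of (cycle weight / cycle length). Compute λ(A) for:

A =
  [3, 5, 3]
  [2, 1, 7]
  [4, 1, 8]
λ(A) = 1

Enumerate directed cycles and compute their means (weight / length). Sample:
  cycle 0 → 0: weight = 3, length = 1, mean = 3/1 ≈ 3.000
  cycle 1 → 1: weight = 1, length = 1, mean = 1/1 ≈ 1.000
  cycle 2 → 2: weight = 8, length = 1, mean = 8/1 ≈ 8.000
  cycle 0 → 1 → 0: weight = 7, length = 2, mean = 7/2 ≈ 3.500
  cycle 0 → 2 → 0: weight = 7, length = 2, mean = 7/2 ≈ 3.500
  cycle 1 → 0 → 1: weight = 7, length = 2, mean = 7/2 ≈ 3.500
Minimum mean = 1.000, attained e.g. along the cycle 1 → 1 with weight 1 and length 1. So λ(A) = 1/1 = 1.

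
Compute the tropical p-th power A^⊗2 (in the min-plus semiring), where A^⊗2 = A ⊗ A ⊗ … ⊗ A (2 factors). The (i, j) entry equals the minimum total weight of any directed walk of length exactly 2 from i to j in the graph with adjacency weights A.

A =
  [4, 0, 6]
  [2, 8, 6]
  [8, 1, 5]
A^⊗2 =
  [2, 4, 6]
  [6, 2, 8]
  [3, 6, 7]

Each entry (A^⊗2)_ij equals the minimum over all length-2 walks i = v_0 → v_1 → … → v_2 = j of Σ_t A[v_t][v_{t+1}]. For example, for (i, j) = (0, 2) we minimise over 3 possible intermediate vertex sequences; the minimum is 6, attained along the walk 0 → 1 → 2.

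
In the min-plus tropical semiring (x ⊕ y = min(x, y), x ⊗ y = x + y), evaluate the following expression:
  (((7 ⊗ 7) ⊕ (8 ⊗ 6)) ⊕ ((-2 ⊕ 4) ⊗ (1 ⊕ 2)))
(((7 ⊗ 7) ⊕ (8 ⊗ 6)) ⊕ ((-2 ⊕ 4) ⊗ (1 ⊕ 2))) = -1

Expand innermost to outermost. Recall ⊕ takes the minimum of its arguments and ⊗ takes their sum. Working out the expression (((7 ⊗ 7) ⊕ (8 ⊗ 6)) ⊕ ((-2 ⊕ 4) ⊗ (1 ⊕ 2))) gives -1.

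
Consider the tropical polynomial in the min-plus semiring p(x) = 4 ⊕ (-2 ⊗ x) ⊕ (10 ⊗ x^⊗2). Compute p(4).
p(4) = 2

A tropical monomial a ⊗ x^⊗i evaluates to a + i · x. Evaluating each term at x = 4:
  Term 0 contributes 4 + 0 · 4 = 4
  Term 1 contributes -2 + 1 · 4 = 2
  Term 2 contributes 10 + 2 · 4 = 18
p(4) = ⊕ of these = min[4, 2, 18] = 2.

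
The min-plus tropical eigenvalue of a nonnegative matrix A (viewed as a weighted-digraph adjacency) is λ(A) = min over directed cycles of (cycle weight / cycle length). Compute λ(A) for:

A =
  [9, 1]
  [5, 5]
λ(A) = 3

Enumerate directed cycles and compute their means (weight / length). Sample:
  cycle 0 → 0: weight = 9, length = 1, mean = 9/1 ≈ 9.000
  cycle 1 → 1: weight = 5, length = 1, mean = 5/1 ≈ 5.000
  cycle 0 → 1 → 0: weight = 6, length = 2, mean = 6/2 ≈ 3.000
  cycle 1 → 0 → 1: weight = 6, length = 2, mean = 6/2 ≈ 3.000
Minimum mean = 3.000, attained e.g. along the cycle 0 → 1 → 0 with weight 6 and length 2. So λ(A) = 6/2 = 3.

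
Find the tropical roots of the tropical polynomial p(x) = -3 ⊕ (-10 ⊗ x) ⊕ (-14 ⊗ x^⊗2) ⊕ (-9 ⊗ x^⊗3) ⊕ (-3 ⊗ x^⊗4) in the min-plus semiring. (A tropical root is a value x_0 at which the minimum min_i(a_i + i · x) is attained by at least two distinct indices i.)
Roots: {-6, -5, 4, 7}

Each tropical root is a break point of the lower envelope of the lines y = a_i + i · x (there are 5 lines, with slopes 0, 1, ..., 4). Only the lines that attain the minimum somewhere contribute to roots; other lines are dominated. Here the surviving (envelope) indices are i = 4, i = 3, i = 2, i = 1, i = 0.
Intersections between consecutive envelope lines give the roots: for adjacent envelope indices i < j the intersection is x = (a_i − a_j) / (j − i). Reading off the sorted break points: {-6, -5, 4, 7}.
Verification: at each break x_0, at least two indices attain the minimum of min_i(a_i + i · x_0).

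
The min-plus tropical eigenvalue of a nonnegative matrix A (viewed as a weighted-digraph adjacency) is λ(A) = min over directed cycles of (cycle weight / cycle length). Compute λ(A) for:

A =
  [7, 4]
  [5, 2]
λ(A) = 2

Enumerate directed cycles and compute their means (weight / length). Sample:
  cycle 0 → 0: weight = 7, length = 1, mean = 7/1 ≈ 7.000
  cycle 1 → 1: weight = 2, length = 1, mean = 2/1 ≈ 2.000
  cycle 0 → 1 → 0: weight = 9, length = 2, mean = 9/2 ≈ 4.500
  cycle 1 → 0 → 1: weight = 9, length = 2, mean = 9/2 ≈ 4.500
Minimum mean = 2.000, attained e.g. along the cycle 1 → 1 with weight 2 and length 1. So λ(A) = 2/1 = 2.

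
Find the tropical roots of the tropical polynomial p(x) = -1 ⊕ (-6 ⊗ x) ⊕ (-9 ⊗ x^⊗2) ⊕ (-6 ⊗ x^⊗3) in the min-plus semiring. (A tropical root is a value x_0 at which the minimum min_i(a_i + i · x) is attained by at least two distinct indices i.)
Roots: {-3, 3, 5}

Each tropical root is a break point of the lower envelope of the lines y = a_i + i · x (there are 4 lines, with slopes 0, 1, ..., 3). Only the lines that attain the minimum somewhere contribute to roots; other lines are dominated. Here the surviving (envelope) indices are i = 3, i = 2, i = 1, i = 0.
Intersections between consecutive envelope lines give the roots: for adjacent envelope indices i < j the intersection is x = (a_i − a_j) / (j − i). Reading off the sorted break points: {-3, 3, 5}.
Verification: at each break x_0, at least two indices attain the minimum of min_i(a_i + i · x_0).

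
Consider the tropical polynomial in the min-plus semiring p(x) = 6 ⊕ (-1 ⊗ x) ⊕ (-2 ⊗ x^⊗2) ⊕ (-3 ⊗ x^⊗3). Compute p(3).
p(3) = 2

A tropical monomial a ⊗ x^⊗i evaluates to a + i · x. Evaluating each term at x = 3:
  Term 0 contributes 6 + 0 · 3 = 6
  Term 1 contributes -1 + 1 · 3 = 2
  Term 2 contributes -2 + 2 · 3 = 4
  Term 3 contributes -3 + 3 · 3 = 6
p(3) = ⊕ of these = min[6, 2, 4, 6] = 2.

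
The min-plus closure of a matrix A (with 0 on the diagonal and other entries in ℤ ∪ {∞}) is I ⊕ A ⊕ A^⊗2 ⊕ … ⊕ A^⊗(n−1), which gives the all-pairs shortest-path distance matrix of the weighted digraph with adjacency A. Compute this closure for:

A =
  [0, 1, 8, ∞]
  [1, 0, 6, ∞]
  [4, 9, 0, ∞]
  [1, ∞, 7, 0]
Closure =
  [0, 1, 7, ∞]
  [1, 0, 6, ∞]
  [4, 5, 0, ∞]
  [1, 2, 7, 0]

This is the Floyd-Warshall all-pairs shortest-path computation. For each intermediate vertex k = 0, 1, …, 3, update dist[i][j] ← min(dist[i][j], dist[i][k] + dist[k][j]). The final matrix gives, for each (i, j), the minimum total weight of any directed path from i to j (possibly empty when i = j).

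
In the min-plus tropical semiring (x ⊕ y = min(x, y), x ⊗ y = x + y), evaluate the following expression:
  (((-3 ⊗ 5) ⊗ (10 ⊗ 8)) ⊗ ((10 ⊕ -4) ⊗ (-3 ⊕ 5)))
(((-3 ⊗ 5) ⊗ (10 ⊗ 8)) ⊗ ((10 ⊕ -4) ⊗ (-3 ⊕ 5))) = 13

Expand innermost to outermost. Recall ⊕ takes the minimum of its arguments and ⊗ takes their sum. Working out the expression (((-3 ⊗ 5) ⊗ (10 ⊗ 8)) ⊗ ((10 ⊕ -4) ⊗ (-3 ⊕ 5))) gives 13.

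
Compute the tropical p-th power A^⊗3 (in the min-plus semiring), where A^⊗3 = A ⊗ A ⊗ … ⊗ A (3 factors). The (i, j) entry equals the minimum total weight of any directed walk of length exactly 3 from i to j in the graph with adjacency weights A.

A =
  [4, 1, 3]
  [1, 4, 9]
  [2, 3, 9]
A^⊗3 =
  [6, 3, 5]
  [3, 6, 8]
  [4, 5, 7]

Each entry (A^⊗3)_ij equals the minimum over all length-3 walks i = v_0 → v_1 → … → v_3 = j of Σ_t A[v_t][v_{t+1}]. For example, for (i, j) = (0, 2) we minimise over 9 possible intermediate vertex sequences; the minimum is 5, attained along the walk 0 → 1 → 0 → 2.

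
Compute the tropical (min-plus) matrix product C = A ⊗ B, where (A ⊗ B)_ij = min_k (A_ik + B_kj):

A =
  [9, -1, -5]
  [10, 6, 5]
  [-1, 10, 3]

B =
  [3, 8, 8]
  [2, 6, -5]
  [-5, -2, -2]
A ⊗ B =
  [-10, -7, -7]
  [0, 3, 1]
  [-2, 1, 1]

Apply the min-plus product entry-by-entry:
  C[0][0] = min over k of (A[0][0] + B[0][0] = 9 + 3 = 12, A[0][1] + B[1][0] = -1 + 2 = 1, A[0][2] + B[2][0] = -5 + -5 = -10) = -10 (attained at k = 2)
  C[0][1] = min over k of (A[0][0] + B[0][1] = 9 + 8 = 17, A[0][1] + B[1][1] = -1 + 6 = 5, A[0][2] + B[2][1] = -5 + -2 = -7) = -7 (attained at k = 2)
  C[0][2] = min over k of (A[0][0] + B[0][2] = 9 + 8 = 17, A[0][1] + B[1][2] = -1 + -5 = -6, A[0][2] + B[2][2] = -5 + -2 = -7) = -7 (attained at k = 2)
  C[1][0] = min over k of (A[1][0] + B[0][0] = 10 + 3 = 13, A[1][1] + B[1][0] = 6 + 2 = 8, A[1][2] + B[2][0] = 5 + -5 = 0) = 0 (attained at k = 2)
  C[1][1] = min over k of (A[1][0] + B[0][1] = 10 + 8 = 18, A[1][1] + B[1][1] = 6 + 6 = 12, A[1][2] + B[2][1] = 5 + -2 = 3) = 3 (attained at k = 2)
  C[1][2] = min over k of (A[1][0] + B[0][2] = 10 + 8 = 18, A[1][1] + B[1][2] = 6 + -5 = 1, A[1][2] + B[2][2] = 5 + -2 = 3) = 1 (attained at k = 1)
  C[2][0] = min over k of (A[2][0] + B[0][0] = -1 + 3 = 2, A[2][1] + B[1][0] = 10 + 2 = 12, A[2][2] + B[2][0] = 3 + -5 = -2) = -2 (attained at k = 2)
  C[2][1] = min over k of (A[2][0] + B[0][1] = -1 + 8 = 7, A[2][1] + B[1][1] = 10 + 6 = 16, A[2][2] + B[2][1] = 3 + -2 = 1) = 1 (attained at k = 2)
  C[2][2] = min over k of (A[2][0] + B[0][2] = -1 + 8 = 7, A[2][1] + B[1][2] = 10 + -5 = 5, A[2][2] + B[2][2] = 3 + -2 = 1) = 1 (attained at k = 2)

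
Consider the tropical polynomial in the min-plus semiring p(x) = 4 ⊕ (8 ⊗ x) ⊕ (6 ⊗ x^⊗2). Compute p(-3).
p(-3) = 0

A tropical monomial a ⊗ x^⊗i evaluates to a + i · x. Evaluating each term at x = -3:
  Term 0 contributes 4 + 0 · -3 = 4
  Term 1 contributes 8 + 1 · -3 = 5
  Term 2 contributes 6 + 2 · -3 = 0
p(-3) = ⊕ of these = min[4, 5, 0] = 0.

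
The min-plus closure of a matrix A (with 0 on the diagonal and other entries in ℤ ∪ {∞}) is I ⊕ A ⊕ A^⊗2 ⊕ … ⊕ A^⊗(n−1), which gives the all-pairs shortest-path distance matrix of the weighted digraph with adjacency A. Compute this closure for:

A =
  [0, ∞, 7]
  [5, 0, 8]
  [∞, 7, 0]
Closure =
  [0, 14, 7]
  [5, 0, 8]
  [12, 7, 0]

This is the Floyd-Warshall all-pairs shortest-path computation. For each intermediate vertex k = 0, 1, …, 2, update dist[i][j] ← min(dist[i][j], dist[i][k] + dist[k][j]). The final matrix gives, for each (i, j), the minimum total weight of any directed path from i to j (possibly empty when i = j).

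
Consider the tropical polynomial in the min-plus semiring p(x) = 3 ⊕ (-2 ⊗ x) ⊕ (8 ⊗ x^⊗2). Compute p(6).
p(6) = 3

A tropical monomial a ⊗ x^⊗i evaluates to a + i · x. Evaluating each term at x = 6:
  Term 0 contributes 3 + 0 · 6 = 3
  Term 1 contributes -2 + 1 · 6 = 4
  Term 2 contributes 8 + 2 · 6 = 20
p(6) = ⊕ of these = min[3, 4, 20] = 3.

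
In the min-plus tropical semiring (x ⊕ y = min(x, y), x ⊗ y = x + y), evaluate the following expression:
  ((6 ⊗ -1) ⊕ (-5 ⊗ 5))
((6 ⊗ -1) ⊕ (-5 ⊗ 5)) = 0

Expand innermost to outermost. Recall ⊕ takes the minimum of its arguments and ⊗ takes their sum. Working out the expression ((6 ⊗ -1) ⊕ (-5 ⊗ 5)) gives 0.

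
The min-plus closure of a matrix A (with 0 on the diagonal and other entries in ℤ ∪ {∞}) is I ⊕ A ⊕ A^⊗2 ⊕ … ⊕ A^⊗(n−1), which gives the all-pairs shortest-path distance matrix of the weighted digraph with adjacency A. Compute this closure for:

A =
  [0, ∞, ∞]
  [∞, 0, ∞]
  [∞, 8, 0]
Closure =
  [0, ∞, ∞]
  [∞, 0, ∞]
  [∞, 8, 0]

This is the Floyd-Warshall all-pairs shortest-path computation. For each intermediate vertex k = 0, 1, …, 2, update dist[i][j] ← min(dist[i][j], dist[i][k] + dist[k][j]). The final matrix gives, for each (i, j), the minimum total weight of any directed path from i to j (possibly empty when i = j).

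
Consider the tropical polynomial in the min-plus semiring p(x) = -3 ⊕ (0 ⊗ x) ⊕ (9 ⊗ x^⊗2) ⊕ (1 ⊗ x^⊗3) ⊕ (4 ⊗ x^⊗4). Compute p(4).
p(4) = -3

A tropical monomial a ⊗ x^⊗i evaluates to a + i · x. Evaluating each term at x = 4:
  Term 0 contributes -3 + 0 · 4 = -3
  Term 1 contributes 0 + 1 · 4 = 4
  Term 2 contributes 9 + 2 · 4 = 17
  Term 3 contributes 1 + 3 · 4 = 13
  Term 4 contributes 4 + 4 · 4 = 20
p(4) = ⊕ of these = min[-3, 4, 17, 13, 20] = -3.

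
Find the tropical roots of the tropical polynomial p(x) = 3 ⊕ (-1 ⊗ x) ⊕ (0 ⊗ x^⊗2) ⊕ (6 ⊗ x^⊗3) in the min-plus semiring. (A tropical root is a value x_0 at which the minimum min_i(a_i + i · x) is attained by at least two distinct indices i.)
Roots: {-6, -1, 4}

Each tropical root is a break point of the lower envelope of the lines y = a_i + i · x (there are 4 lines, with slopes 0, 1, ..., 3). Only the lines that attain the minimum somewhere contribute to roots; other lines are dominated. Here the surviving (envelope) indices are i = 3, i = 2, i = 1, i = 0.
Intersections between consecutive envelope lines give the roots: for adjacent envelope indices i < j the intersection is x = (a_i − a_j) / (j − i). Reading off the sorted break points: {-6, -1, 4}.
Verification: at each break x_0, at least two indices attain the minimum of min_i(a_i + i · x_0).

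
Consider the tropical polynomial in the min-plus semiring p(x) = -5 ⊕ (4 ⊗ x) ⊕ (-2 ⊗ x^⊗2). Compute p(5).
p(5) = -5

A tropical monomial a ⊗ x^⊗i evaluates to a + i · x. Evaluating each term at x = 5:
  Term 0 contributes -5 + 0 · 5 = -5
  Term 1 contributes 4 + 1 · 5 = 9
  Term 2 contributes -2 + 2 · 5 = 8
p(5) = ⊕ of these = min[-5, 9, 8] = -5.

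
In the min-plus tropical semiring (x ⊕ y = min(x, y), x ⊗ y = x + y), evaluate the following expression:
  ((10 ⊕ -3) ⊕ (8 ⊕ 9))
((10 ⊕ -3) ⊕ (8 ⊕ 9)) = -3

Expand innermost to outermost. Recall ⊕ takes the minimum of its arguments and ⊗ takes their sum. Working out the expression ((10 ⊕ -3) ⊕ (8 ⊕ 9)) gives -3.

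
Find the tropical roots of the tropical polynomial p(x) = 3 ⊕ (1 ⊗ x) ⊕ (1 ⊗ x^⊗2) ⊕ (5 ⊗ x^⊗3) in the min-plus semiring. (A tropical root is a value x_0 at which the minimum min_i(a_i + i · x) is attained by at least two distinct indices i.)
Roots: {-4, 0, 2}

Each tropical root is a break point of the lower envelope of the lines y = a_i + i · x (there are 4 lines, with slopes 0, 1, ..., 3). Only the lines that attain the minimum somewhere contribute to roots; other lines are dominated. Here the surviving (envelope) indices are i = 3, i = 2, i = 1, i = 0.
Intersections between consecutive envelope lines give the roots: for adjacent envelope indices i < j the intersection is x = (a_i − a_j) / (j − i). Reading off the sorted break points: {-4, 0, 2}.
Verification: at each break x_0, at least two indices attain the minimum of min_i(a_i + i · x_0).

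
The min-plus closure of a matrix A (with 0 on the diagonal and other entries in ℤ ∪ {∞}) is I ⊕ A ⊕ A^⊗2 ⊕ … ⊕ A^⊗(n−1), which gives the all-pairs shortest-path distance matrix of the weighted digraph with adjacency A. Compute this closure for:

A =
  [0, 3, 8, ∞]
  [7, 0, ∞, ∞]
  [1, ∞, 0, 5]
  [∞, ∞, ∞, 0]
Closure =
  [0, 3, 8, 13]
  [7, 0, 15, 20]
  [1, 4, 0, 5]
  [∞, ∞, ∞, 0]

This is the Floyd-Warshall all-pairs shortest-path computation. For each intermediate vertex k = 0, 1, …, 3, update dist[i][j] ← min(dist[i][j], dist[i][k] + dist[k][j]). The final matrix gives, for each (i, j), the minimum total weight of any directed path from i to j (possibly empty when i = j).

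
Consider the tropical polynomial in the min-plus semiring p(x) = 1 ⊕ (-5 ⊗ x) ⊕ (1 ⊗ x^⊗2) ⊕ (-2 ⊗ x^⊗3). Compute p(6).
p(6) = 1

A tropical monomial a ⊗ x^⊗i evaluates to a + i · x. Evaluating each term at x = 6:
  Term 0 contributes 1 + 0 · 6 = 1
  Term 1 contributes -5 + 1 · 6 = 1
  Term 2 contributes 1 + 2 · 6 = 13
  Term 3 contributes -2 + 3 · 6 = 16
p(6) = ⊕ of these = min[1, 1, 13, 16] = 1.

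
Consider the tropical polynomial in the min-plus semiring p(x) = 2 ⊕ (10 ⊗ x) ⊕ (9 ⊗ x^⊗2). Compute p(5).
p(5) = 2

A tropical monomial a ⊗ x^⊗i evaluates to a + i · x. Evaluating each term at x = 5:
  Term 0 contributes 2 + 0 · 5 = 2
  Term 1 contributes 10 + 1 · 5 = 15
  Term 2 contributes 9 + 2 · 5 = 19
p(5) = ⊕ of these = min[2, 15, 19] = 2.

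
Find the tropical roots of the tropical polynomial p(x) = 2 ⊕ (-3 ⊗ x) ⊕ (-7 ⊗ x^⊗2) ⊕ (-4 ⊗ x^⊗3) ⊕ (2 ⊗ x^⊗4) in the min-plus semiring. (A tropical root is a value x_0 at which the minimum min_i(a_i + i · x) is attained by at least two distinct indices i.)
Roots: {-6, -3, 4, 5}

Each tropical root is a break point of the lower envelope of the lines y = a_i + i · x (there are 5 lines, with slopes 0, 1, ..., 4). Only the lines that attain the minimum somewhere contribute to roots; other lines are dominated. Here the surviving (envelope) indices are i = 4, i = 3, i = 2, i = 1, i = 0.
Intersections between consecutive envelope lines give the roots: for adjacent envelope indices i < j the intersection is x = (a_i − a_j) / (j − i). Reading off the sorted break points: {-6, -3, 4, 5}.
Verification: at each break x_0, at least two indices attain the minimum of min_i(a_i + i · x_0).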